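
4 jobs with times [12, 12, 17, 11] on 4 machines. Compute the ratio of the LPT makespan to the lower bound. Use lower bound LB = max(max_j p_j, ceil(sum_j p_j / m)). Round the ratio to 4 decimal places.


LPT order: [17, 12, 12, 11]
Machine loads after assignment: [17, 12, 12, 11]
LPT makespan = 17
Lower bound = max(max_job, ceil(total/4)) = max(17, 13) = 17
Ratio = 17 / 17 = 1.0

1.0


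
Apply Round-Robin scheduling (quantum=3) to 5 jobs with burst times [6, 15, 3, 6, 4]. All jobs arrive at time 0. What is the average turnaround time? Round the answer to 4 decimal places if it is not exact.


Time quantum = 3
Execution trace:
  J1 runs 3 units, time = 3
  J2 runs 3 units, time = 6
  J3 runs 3 units, time = 9
  J4 runs 3 units, time = 12
  J5 runs 3 units, time = 15
  J1 runs 3 units, time = 18
  J2 runs 3 units, time = 21
  J4 runs 3 units, time = 24
  J5 runs 1 units, time = 25
  J2 runs 3 units, time = 28
  J2 runs 3 units, time = 31
  J2 runs 3 units, time = 34
Finish times: [18, 34, 9, 24, 25]
Average turnaround = 110/5 = 22.0

22.0


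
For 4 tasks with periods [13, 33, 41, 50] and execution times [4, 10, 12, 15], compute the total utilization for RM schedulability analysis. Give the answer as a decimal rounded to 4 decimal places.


Compute individual utilizations (exact fractions):
  Task 1: C/T = 4/13 (approx. 0.3077)
  Task 2: C/T = 10/33 (approx. 0.303)
  Task 3: C/T = 12/41 (approx. 0.2927)
  Task 4: C/T = 15/50 = 3/10 (approx. 0.3)
Total utilization U = 4/13 + 10/33 + 12/41 + 3/10 = 211667/175890
Rounded to 4 decimal places: U = 1.2034
RM (Liu & Layland) bound for 4 tasks = 0.756828; compare with U = 211667/175890 (approx. 1.203406)
U > 1, so the task set is not schedulable (processor overloaded).

1.2034


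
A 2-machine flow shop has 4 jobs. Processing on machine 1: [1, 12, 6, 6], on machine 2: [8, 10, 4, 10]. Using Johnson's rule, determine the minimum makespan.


Apply Johnson's rule:
  Group 1 (a <= b): [(1, 1, 8), (4, 6, 10)]
  Group 2 (a > b): [(2, 12, 10), (3, 6, 4)]
Optimal job order: [1, 4, 2, 3]
Schedule:
  Job 1: M1 done at 1, M2 done at 9
  Job 4: M1 done at 7, M2 done at 19
  Job 2: M1 done at 19, M2 done at 29
  Job 3: M1 done at 25, M2 done at 33
Makespan = 33

33


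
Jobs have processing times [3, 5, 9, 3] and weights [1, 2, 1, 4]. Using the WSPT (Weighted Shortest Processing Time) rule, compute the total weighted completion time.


Compute p/w ratios and sort ascending (WSPT): [(3, 4), (5, 2), (3, 1), (9, 1)]
Compute weighted completion times:
  Job (p=3,w=4): C=3, w*C=4*3=12
  Job (p=5,w=2): C=8, w*C=2*8=16
  Job (p=3,w=1): C=11, w*C=1*11=11
  Job (p=9,w=1): C=20, w*C=1*20=20
Total weighted completion time = 59

59


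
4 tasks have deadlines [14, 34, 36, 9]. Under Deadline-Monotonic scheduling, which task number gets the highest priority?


Sort tasks by relative deadline (ascending):
  Task 4: deadline = 9
  Task 1: deadline = 14
  Task 2: deadline = 34
  Task 3: deadline = 36
Priority order (highest first): [4, 1, 2, 3]
Highest priority task = 4

4


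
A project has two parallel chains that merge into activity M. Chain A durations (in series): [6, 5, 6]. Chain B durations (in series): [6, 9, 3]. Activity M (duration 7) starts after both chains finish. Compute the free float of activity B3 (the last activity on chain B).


ES(B3) = sum of predecessors on chain B = 15
EF(B3) = ES + duration = 15 + 3 = 18
Successor of B3 is M. ES(M) = max(sum(A), sum(B)) = max(17, 18) = 18
Free float = ES(successor) - EF(current) = 18 - 18 = 0

0


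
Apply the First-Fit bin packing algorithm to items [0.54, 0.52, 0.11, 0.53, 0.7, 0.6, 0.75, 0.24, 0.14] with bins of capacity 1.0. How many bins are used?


Place items sequentially using First-Fit:
  Item 0.54 -> new Bin 1
  Item 0.52 -> new Bin 2
  Item 0.11 -> Bin 1 (now 0.65)
  Item 0.53 -> new Bin 3
  Item 0.7 -> new Bin 4
  Item 0.6 -> new Bin 5
  Item 0.75 -> new Bin 6
  Item 0.24 -> Bin 1 (now 0.89)
  Item 0.14 -> Bin 2 (now 0.66)
Total bins used = 6

6


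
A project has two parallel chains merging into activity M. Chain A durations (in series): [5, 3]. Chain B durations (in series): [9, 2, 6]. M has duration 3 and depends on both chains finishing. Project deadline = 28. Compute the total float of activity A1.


Forward pass: ES(A1) = sum of predecessors on chain A = 0
EF = ES + duration = 0 + 5 = 5
Backward pass: LF(M) = deadline = 28; LS(M) = 28 - 3 = 25
LF(A1) = LS(M) - sum(successors on chain A) = 25 - 3 = 22
LS = LF - duration = 22 - 5 = 17
Total float = LS - ES = 17 - 0 = 17

17


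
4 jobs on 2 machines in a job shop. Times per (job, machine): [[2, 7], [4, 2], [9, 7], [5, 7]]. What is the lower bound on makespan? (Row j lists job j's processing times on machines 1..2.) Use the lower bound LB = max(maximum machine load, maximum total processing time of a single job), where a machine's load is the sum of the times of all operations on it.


Machine loads:
  Machine 1: 2 + 4 + 9 + 5 = 20
  Machine 2: 7 + 2 + 7 + 7 = 23
Max machine load = 23
Job totals:
  Job 1: 9
  Job 2: 6
  Job 3: 16
  Job 4: 12
Max job total = 16
Lower bound = max(23, 16) = 23

23


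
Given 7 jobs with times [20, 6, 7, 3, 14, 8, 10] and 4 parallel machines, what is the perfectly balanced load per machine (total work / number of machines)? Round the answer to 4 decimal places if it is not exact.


Total processing time = 20 + 6 + 7 + 3 + 14 + 8 + 10 = 68
Number of machines = 4
Ideal balanced load = 68 / 4 = 17.0

17.0


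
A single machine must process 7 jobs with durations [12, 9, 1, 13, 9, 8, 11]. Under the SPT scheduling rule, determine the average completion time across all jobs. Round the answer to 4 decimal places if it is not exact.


Sort jobs by processing time (SPT order): [1, 8, 9, 9, 11, 12, 13]
Compute completion times sequentially:
  Job 1: processing = 1, completes at 1
  Job 2: processing = 8, completes at 9
  Job 3: processing = 9, completes at 18
  Job 4: processing = 9, completes at 27
  Job 5: processing = 11, completes at 38
  Job 6: processing = 12, completes at 50
  Job 7: processing = 13, completes at 63
Sum of completion times = 206
Average completion time = 206/7 = 29.4286

29.4286


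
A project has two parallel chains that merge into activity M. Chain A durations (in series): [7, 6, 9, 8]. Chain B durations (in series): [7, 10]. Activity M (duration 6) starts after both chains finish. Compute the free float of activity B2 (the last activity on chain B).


ES(B2) = sum of predecessors on chain B = 7
EF(B2) = ES + duration = 7 + 10 = 17
Successor of B2 is M. ES(M) = max(sum(A), sum(B)) = max(30, 17) = 30
Free float = ES(successor) - EF(current) = 30 - 17 = 13

13


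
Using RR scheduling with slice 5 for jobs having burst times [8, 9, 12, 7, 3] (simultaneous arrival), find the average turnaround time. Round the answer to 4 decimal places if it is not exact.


Time quantum = 5
Execution trace:
  J1 runs 5 units, time = 5
  J2 runs 5 units, time = 10
  J3 runs 5 units, time = 15
  J4 runs 5 units, time = 20
  J5 runs 3 units, time = 23
  J1 runs 3 units, time = 26
  J2 runs 4 units, time = 30
  J3 runs 5 units, time = 35
  J4 runs 2 units, time = 37
  J3 runs 2 units, time = 39
Finish times: [26, 30, 39, 37, 23]
Average turnaround = 155/5 = 31.0

31.0


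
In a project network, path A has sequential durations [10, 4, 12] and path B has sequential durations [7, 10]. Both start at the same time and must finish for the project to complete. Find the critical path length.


Path A total = 10 + 4 + 12 = 26
Path B total = 7 + 10 = 17
Critical path = longest path = max(26, 17) = 26

26


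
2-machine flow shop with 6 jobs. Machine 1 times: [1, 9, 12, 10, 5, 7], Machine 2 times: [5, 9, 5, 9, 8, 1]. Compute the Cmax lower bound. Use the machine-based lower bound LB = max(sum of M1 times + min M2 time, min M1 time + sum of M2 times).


LB1 = sum(M1 times) + min(M2 times) = 44 + 1 = 45
LB2 = min(M1 times) + sum(M2 times) = 1 + 37 = 38
Lower bound = max(LB1, LB2) = max(45, 38) = 45

45


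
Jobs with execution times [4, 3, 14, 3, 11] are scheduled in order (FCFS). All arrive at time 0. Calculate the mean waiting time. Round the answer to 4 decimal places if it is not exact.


FCFS order (as given): [4, 3, 14, 3, 11]
Waiting times:
  Job 1: wait = 0
  Job 2: wait = 4
  Job 3: wait = 7
  Job 4: wait = 21
  Job 5: wait = 24
Sum of waiting times = 56
Average waiting time = 56/5 = 11.2

11.2


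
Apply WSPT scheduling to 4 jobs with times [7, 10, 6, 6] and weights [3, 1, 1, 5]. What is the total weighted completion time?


Compute p/w ratios and sort ascending (WSPT): [(6, 5), (7, 3), (6, 1), (10, 1)]
Compute weighted completion times:
  Job (p=6,w=5): C=6, w*C=5*6=30
  Job (p=7,w=3): C=13, w*C=3*13=39
  Job (p=6,w=1): C=19, w*C=1*19=19
  Job (p=10,w=1): C=29, w*C=1*29=29
Total weighted completion time = 117

117


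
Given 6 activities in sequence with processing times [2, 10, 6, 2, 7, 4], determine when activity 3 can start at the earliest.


Activity 3 starts after activities 1 through 2 complete.
Predecessor durations: [2, 10]
ES = 2 + 10 = 12

12


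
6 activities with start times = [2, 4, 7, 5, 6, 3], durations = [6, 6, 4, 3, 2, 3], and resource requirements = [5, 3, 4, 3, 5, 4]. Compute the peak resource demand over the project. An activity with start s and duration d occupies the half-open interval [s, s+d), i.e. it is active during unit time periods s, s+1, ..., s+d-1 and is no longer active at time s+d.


Each activity i is active on [start_i, start_i + duration_i).
Compute total resource usage per time slot:
  t=0: active resources = [], total = 0
  t=1: active resources = [], total = 0
  t=2: active resources = [5], total = 5
  t=3: active resources = [5, 4], total = 9
  t=4: active resources = [5, 3, 4], total = 12
  t=5: active resources = [5, 3, 3, 4], total = 15
  t=6: active resources = [5, 3, 3, 5], total = 16
  t=7: active resources = [5, 3, 4, 3, 5], total = 20
  t=8: active resources = [3, 4], total = 7
  t=9: active resources = [3, 4], total = 7
  t=10: active resources = [4], total = 4
Peak resource demand = 20

20


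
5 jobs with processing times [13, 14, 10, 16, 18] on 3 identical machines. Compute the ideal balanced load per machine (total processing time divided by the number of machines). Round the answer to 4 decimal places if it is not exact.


Total processing time = 13 + 14 + 10 + 16 + 18 = 71
Number of machines = 3
Ideal balanced load = 71 / 3 = 23.6667

23.6667


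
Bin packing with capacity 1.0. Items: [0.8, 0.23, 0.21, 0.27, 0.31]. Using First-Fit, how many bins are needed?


Place items sequentially using First-Fit:
  Item 0.8 -> new Bin 1
  Item 0.23 -> new Bin 2
  Item 0.21 -> Bin 2 (now 0.44)
  Item 0.27 -> Bin 2 (now 0.71)
  Item 0.31 -> new Bin 3
Total bins used = 3

3


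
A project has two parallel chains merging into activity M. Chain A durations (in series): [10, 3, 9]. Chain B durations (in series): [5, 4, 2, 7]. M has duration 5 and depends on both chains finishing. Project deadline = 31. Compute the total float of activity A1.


Forward pass: ES(A1) = sum of predecessors on chain A = 0
EF = ES + duration = 0 + 10 = 10
Backward pass: LF(M) = deadline = 31; LS(M) = 31 - 5 = 26
LF(A1) = LS(M) - sum(successors on chain A) = 26 - 12 = 14
LS = LF - duration = 14 - 10 = 4
Total float = LS - ES = 4 - 0 = 4

4


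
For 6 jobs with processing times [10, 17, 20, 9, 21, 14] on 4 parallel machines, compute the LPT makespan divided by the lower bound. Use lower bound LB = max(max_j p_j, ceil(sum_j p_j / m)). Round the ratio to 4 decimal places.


LPT order: [21, 20, 17, 14, 10, 9]
Machine loads after assignment: [21, 20, 26, 24]
LPT makespan = 26
Lower bound = max(max_job, ceil(total/4)) = max(21, 23) = 23
Ratio = 26 / 23 = 1.1304

1.1304


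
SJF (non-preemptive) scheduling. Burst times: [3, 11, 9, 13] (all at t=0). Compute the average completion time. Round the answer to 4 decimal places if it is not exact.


SJF order (ascending): [3, 9, 11, 13]
Completion times:
  Job 1: burst=3, C=3
  Job 2: burst=9, C=12
  Job 3: burst=11, C=23
  Job 4: burst=13, C=36
Average completion = 74/4 = 18.5

18.5


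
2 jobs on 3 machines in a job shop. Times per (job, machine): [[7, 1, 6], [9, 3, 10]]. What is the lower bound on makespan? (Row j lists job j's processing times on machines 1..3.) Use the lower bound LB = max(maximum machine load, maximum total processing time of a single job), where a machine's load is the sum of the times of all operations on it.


Machine loads:
  Machine 1: 7 + 9 = 16
  Machine 2: 1 + 3 = 4
  Machine 3: 6 + 10 = 16
Max machine load = 16
Job totals:
  Job 1: 14
  Job 2: 22
Max job total = 22
Lower bound = max(16, 22) = 22

22


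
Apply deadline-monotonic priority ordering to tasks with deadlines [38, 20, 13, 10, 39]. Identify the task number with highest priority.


Sort tasks by relative deadline (ascending):
  Task 4: deadline = 10
  Task 3: deadline = 13
  Task 2: deadline = 20
  Task 1: deadline = 38
  Task 5: deadline = 39
Priority order (highest first): [4, 3, 2, 1, 5]
Highest priority task = 4

4


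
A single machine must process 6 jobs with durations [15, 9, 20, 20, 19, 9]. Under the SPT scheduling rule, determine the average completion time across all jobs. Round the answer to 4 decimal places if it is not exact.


Sort jobs by processing time (SPT order): [9, 9, 15, 19, 20, 20]
Compute completion times sequentially:
  Job 1: processing = 9, completes at 9
  Job 2: processing = 9, completes at 18
  Job 3: processing = 15, completes at 33
  Job 4: processing = 19, completes at 52
  Job 5: processing = 20, completes at 72
  Job 6: processing = 20, completes at 92
Sum of completion times = 276
Average completion time = 276/6 = 46.0

46.0


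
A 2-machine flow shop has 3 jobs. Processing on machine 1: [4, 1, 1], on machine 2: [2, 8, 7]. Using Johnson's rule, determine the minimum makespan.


Apply Johnson's rule:
  Group 1 (a <= b): [(2, 1, 8), (3, 1, 7)]
  Group 2 (a > b): [(1, 4, 2)]
Optimal job order: [2, 3, 1]
Schedule:
  Job 2: M1 done at 1, M2 done at 9
  Job 3: M1 done at 2, M2 done at 16
  Job 1: M1 done at 6, M2 done at 18
Makespan = 18

18


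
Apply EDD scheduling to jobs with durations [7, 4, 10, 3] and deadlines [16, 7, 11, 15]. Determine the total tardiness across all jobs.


Sort by due date (EDD order): [(4, 7), (10, 11), (3, 15), (7, 16)]
Compute completion times and tardiness:
  Job 1: p=4, d=7, C=4, tardiness=max(0,4-7)=0
  Job 2: p=10, d=11, C=14, tardiness=max(0,14-11)=3
  Job 3: p=3, d=15, C=17, tardiness=max(0,17-15)=2
  Job 4: p=7, d=16, C=24, tardiness=max(0,24-16)=8
Total tardiness = 13

13


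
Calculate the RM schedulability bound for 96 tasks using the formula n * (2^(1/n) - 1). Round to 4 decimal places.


Compute 2^(1/96) = 1.0072464122
Subtract 1: 1.0072464122 - 1 = 0.0072464122
Multiply by n: 96 * 0.0072464122 = 0.6956555712
Round to 4 dp: 0.6957

0.6957


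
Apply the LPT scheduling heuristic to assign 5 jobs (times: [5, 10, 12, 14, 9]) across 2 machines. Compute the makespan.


Sort jobs in decreasing order (LPT): [14, 12, 10, 9, 5]
Assign each job to the least loaded machine:
  Machine 1: jobs [14, 9], load = 23
  Machine 2: jobs [12, 10, 5], load = 27
Makespan = max load = 27

27


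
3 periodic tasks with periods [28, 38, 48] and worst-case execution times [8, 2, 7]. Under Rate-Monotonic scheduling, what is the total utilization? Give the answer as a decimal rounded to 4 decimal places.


Compute individual utilizations (exact fractions):
  Task 1: C/T = 8/28 = 2/7 (approx. 0.2857)
  Task 2: C/T = 2/38 = 1/19 (approx. 0.0526)
  Task 3: C/T = 7/48 (approx. 0.1458)
Total utilization U = 2/7 + 1/19 + 7/48 = 3091/6384
Rounded to 4 decimal places: U = 0.4842
RM (Liu & Layland) bound for 3 tasks = 0.779763; compare with U = 3091/6384 (approx. 0.484179)
U <= bound, so schedulable by RM sufficient condition.

0.4842


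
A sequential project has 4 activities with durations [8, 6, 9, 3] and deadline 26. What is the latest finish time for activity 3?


LF(activity 3) = deadline - sum of successor durations
Successors: activities 4 through 4 with durations [3]
Sum of successor durations = 3
LF = 26 - 3 = 23

23


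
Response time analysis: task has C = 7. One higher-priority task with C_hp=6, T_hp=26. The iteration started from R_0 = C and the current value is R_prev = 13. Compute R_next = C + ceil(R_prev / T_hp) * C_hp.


R_next = C + ceil(R_prev / T_hp) * C_hp
ceil(13 / 26) = ceil(0.5) = 1
Interference = 1 * 6 = 6
R_next = 7 + 6 = 13
R_next = R_prev, so the iteration has converged (response time = 13).

13


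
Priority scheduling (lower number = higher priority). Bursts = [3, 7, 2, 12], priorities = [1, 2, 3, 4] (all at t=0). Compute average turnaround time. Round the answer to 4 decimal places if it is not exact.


Sort by priority (ascending = highest first):
Order: [(1, 3), (2, 7), (3, 2), (4, 12)]
Completion times:
  Priority 1, burst=3, C=3
  Priority 2, burst=7, C=10
  Priority 3, burst=2, C=12
  Priority 4, burst=12, C=24
Average turnaround = 49/4 = 12.25

12.25


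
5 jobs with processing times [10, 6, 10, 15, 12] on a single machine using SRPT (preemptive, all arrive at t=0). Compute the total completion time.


Since all jobs arrive at t=0, SRPT equals SPT ordering.
SPT order: [6, 10, 10, 12, 15]
Completion times:
  Job 1: p=6, C=6
  Job 2: p=10, C=16
  Job 3: p=10, C=26
  Job 4: p=12, C=38
  Job 5: p=15, C=53
Total completion time = 6 + 16 + 26 + 38 + 53 = 139

139


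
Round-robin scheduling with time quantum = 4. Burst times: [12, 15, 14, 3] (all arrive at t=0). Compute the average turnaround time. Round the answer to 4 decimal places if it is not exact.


Time quantum = 4
Execution trace:
  J1 runs 4 units, time = 4
  J2 runs 4 units, time = 8
  J3 runs 4 units, time = 12
  J4 runs 3 units, time = 15
  J1 runs 4 units, time = 19
  J2 runs 4 units, time = 23
  J3 runs 4 units, time = 27
  J1 runs 4 units, time = 31
  J2 runs 4 units, time = 35
  J3 runs 4 units, time = 39
  J2 runs 3 units, time = 42
  J3 runs 2 units, time = 44
Finish times: [31, 42, 44, 15]
Average turnaround = 132/4 = 33.0

33.0


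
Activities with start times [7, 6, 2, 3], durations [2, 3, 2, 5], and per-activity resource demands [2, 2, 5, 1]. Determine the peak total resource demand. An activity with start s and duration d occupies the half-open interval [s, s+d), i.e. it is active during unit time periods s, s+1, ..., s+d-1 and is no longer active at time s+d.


Each activity i is active on [start_i, start_i + duration_i).
Compute total resource usage per time slot:
  t=0: active resources = [], total = 0
  t=1: active resources = [], total = 0
  t=2: active resources = [5], total = 5
  t=3: active resources = [5, 1], total = 6
  t=4: active resources = [1], total = 1
  t=5: active resources = [1], total = 1
  t=6: active resources = [2, 1], total = 3
  t=7: active resources = [2, 2, 1], total = 5
  t=8: active resources = [2, 2], total = 4
Peak resource demand = 6

6


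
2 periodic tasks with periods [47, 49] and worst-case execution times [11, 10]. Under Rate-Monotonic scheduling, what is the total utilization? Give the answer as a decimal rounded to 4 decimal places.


Compute individual utilizations (exact fractions):
  Task 1: C/T = 11/47 (approx. 0.234)
  Task 2: C/T = 10/49 (approx. 0.2041)
Total utilization U = 11/47 + 10/49 = 1009/2303
Rounded to 4 decimal places: U = 0.4381
RM (Liu & Layland) bound for 2 tasks = 0.828427; compare with U = 1009/2303 (approx. 0.438124)
U <= bound, so schedulable by RM sufficient condition.

0.4381


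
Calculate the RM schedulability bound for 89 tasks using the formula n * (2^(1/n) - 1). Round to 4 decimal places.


Compute 2^(1/89) = 1.0078185773
Subtract 1: 1.0078185773 - 1 = 0.0078185773
Multiply by n: 89 * 0.0078185773 = 0.6958533797
Round to 4 dp: 0.6959

0.6959


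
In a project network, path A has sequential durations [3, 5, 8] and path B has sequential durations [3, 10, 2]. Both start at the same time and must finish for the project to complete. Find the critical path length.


Path A total = 3 + 5 + 8 = 16
Path B total = 3 + 10 + 2 = 15
Critical path = longest path = max(16, 15) = 16

16


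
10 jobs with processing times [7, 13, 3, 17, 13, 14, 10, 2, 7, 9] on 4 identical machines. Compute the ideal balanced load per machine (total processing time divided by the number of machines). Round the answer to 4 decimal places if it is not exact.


Total processing time = 7 + 13 + 3 + 17 + 13 + 14 + 10 + 2 + 7 + 9 = 95
Number of machines = 4
Ideal balanced load = 95 / 4 = 23.75

23.75


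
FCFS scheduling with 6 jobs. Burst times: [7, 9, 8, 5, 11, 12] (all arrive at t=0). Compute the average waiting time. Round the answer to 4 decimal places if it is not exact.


FCFS order (as given): [7, 9, 8, 5, 11, 12]
Waiting times:
  Job 1: wait = 0
  Job 2: wait = 7
  Job 3: wait = 16
  Job 4: wait = 24
  Job 5: wait = 29
  Job 6: wait = 40
Sum of waiting times = 116
Average waiting time = 116/6 = 19.3333

19.3333


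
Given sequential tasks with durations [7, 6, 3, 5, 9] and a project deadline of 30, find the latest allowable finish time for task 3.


LF(activity 3) = deadline - sum of successor durations
Successors: activities 4 through 5 with durations [5, 9]
Sum of successor durations = 14
LF = 30 - 14 = 16

16


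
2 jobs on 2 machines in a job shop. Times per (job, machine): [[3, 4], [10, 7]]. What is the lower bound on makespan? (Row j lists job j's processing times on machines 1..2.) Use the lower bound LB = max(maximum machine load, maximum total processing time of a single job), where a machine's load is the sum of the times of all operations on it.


Machine loads:
  Machine 1: 3 + 10 = 13
  Machine 2: 4 + 7 = 11
Max machine load = 13
Job totals:
  Job 1: 7
  Job 2: 17
Max job total = 17
Lower bound = max(13, 17) = 17

17


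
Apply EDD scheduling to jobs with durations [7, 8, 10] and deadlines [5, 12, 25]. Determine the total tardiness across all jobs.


Sort by due date (EDD order): [(7, 5), (8, 12), (10, 25)]
Compute completion times and tardiness:
  Job 1: p=7, d=5, C=7, tardiness=max(0,7-5)=2
  Job 2: p=8, d=12, C=15, tardiness=max(0,15-12)=3
  Job 3: p=10, d=25, C=25, tardiness=max(0,25-25)=0
Total tardiness = 5

5


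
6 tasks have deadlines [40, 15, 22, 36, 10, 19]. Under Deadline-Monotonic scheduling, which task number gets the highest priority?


Sort tasks by relative deadline (ascending):
  Task 5: deadline = 10
  Task 2: deadline = 15
  Task 6: deadline = 19
  Task 3: deadline = 22
  Task 4: deadline = 36
  Task 1: deadline = 40
Priority order (highest first): [5, 2, 6, 3, 4, 1]
Highest priority task = 5

5


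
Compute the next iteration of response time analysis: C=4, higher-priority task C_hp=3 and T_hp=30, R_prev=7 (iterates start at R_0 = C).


R_next = C + ceil(R_prev / T_hp) * C_hp
ceil(7 / 30) = ceil(0.2333) = 1
Interference = 1 * 3 = 3
R_next = 4 + 3 = 7
R_next = R_prev, so the iteration has converged (response time = 7).

7


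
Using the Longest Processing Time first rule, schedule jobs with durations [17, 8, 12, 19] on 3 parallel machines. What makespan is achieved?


Sort jobs in decreasing order (LPT): [19, 17, 12, 8]
Assign each job to the least loaded machine:
  Machine 1: jobs [19], load = 19
  Machine 2: jobs [17], load = 17
  Machine 3: jobs [12, 8], load = 20
Makespan = max load = 20

20


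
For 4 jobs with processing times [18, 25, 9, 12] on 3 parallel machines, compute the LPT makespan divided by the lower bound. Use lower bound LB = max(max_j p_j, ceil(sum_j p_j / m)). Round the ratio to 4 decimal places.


LPT order: [25, 18, 12, 9]
Machine loads after assignment: [25, 18, 21]
LPT makespan = 25
Lower bound = max(max_job, ceil(total/3)) = max(25, 22) = 25
Ratio = 25 / 25 = 1.0

1.0


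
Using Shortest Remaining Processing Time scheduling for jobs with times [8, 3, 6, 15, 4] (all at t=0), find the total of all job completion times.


Since all jobs arrive at t=0, SRPT equals SPT ordering.
SPT order: [3, 4, 6, 8, 15]
Completion times:
  Job 1: p=3, C=3
  Job 2: p=4, C=7
  Job 3: p=6, C=13
  Job 4: p=8, C=21
  Job 5: p=15, C=36
Total completion time = 3 + 7 + 13 + 21 + 36 = 80

80


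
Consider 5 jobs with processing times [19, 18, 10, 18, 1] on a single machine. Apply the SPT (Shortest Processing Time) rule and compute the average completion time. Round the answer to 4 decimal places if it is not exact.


Sort jobs by processing time (SPT order): [1, 10, 18, 18, 19]
Compute completion times sequentially:
  Job 1: processing = 1, completes at 1
  Job 2: processing = 10, completes at 11
  Job 3: processing = 18, completes at 29
  Job 4: processing = 18, completes at 47
  Job 5: processing = 19, completes at 66
Sum of completion times = 154
Average completion time = 154/5 = 30.8

30.8


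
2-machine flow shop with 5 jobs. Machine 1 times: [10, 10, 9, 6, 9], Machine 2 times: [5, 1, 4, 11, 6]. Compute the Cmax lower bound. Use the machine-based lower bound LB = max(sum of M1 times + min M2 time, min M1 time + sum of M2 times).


LB1 = sum(M1 times) + min(M2 times) = 44 + 1 = 45
LB2 = min(M1 times) + sum(M2 times) = 6 + 27 = 33
Lower bound = max(LB1, LB2) = max(45, 33) = 45

45


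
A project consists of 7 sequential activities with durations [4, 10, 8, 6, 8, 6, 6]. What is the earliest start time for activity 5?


Activity 5 starts after activities 1 through 4 complete.
Predecessor durations: [4, 10, 8, 6]
ES = 4 + 10 + 8 + 6 = 28

28


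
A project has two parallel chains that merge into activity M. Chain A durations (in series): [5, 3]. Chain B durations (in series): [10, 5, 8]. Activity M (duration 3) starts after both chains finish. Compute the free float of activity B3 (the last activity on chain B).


ES(B3) = sum of predecessors on chain B = 15
EF(B3) = ES + duration = 15 + 8 = 23
Successor of B3 is M. ES(M) = max(sum(A), sum(B)) = max(8, 23) = 23
Free float = ES(successor) - EF(current) = 23 - 23 = 0

0


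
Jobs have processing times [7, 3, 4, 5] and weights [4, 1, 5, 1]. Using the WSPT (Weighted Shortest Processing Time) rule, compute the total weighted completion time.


Compute p/w ratios and sort ascending (WSPT): [(4, 5), (7, 4), (3, 1), (5, 1)]
Compute weighted completion times:
  Job (p=4,w=5): C=4, w*C=5*4=20
  Job (p=7,w=4): C=11, w*C=4*11=44
  Job (p=3,w=1): C=14, w*C=1*14=14
  Job (p=5,w=1): C=19, w*C=1*19=19
Total weighted completion time = 97

97


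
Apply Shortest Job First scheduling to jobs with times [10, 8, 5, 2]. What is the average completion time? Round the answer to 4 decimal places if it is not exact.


SJF order (ascending): [2, 5, 8, 10]
Completion times:
  Job 1: burst=2, C=2
  Job 2: burst=5, C=7
  Job 3: burst=8, C=15
  Job 4: burst=10, C=25
Average completion = 49/4 = 12.25

12.25


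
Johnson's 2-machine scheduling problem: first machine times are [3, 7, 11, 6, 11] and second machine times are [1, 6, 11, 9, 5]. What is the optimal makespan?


Apply Johnson's rule:
  Group 1 (a <= b): [(4, 6, 9), (3, 11, 11)]
  Group 2 (a > b): [(2, 7, 6), (5, 11, 5), (1, 3, 1)]
Optimal job order: [4, 3, 2, 5, 1]
Schedule:
  Job 4: M1 done at 6, M2 done at 15
  Job 3: M1 done at 17, M2 done at 28
  Job 2: M1 done at 24, M2 done at 34
  Job 5: M1 done at 35, M2 done at 40
  Job 1: M1 done at 38, M2 done at 41
Makespan = 41

41


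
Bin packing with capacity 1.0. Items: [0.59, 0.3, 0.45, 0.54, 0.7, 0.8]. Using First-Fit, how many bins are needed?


Place items sequentially using First-Fit:
  Item 0.59 -> new Bin 1
  Item 0.3 -> Bin 1 (now 0.89)
  Item 0.45 -> new Bin 2
  Item 0.54 -> Bin 2 (now 0.99)
  Item 0.7 -> new Bin 3
  Item 0.8 -> new Bin 4
Total bins used = 4

4


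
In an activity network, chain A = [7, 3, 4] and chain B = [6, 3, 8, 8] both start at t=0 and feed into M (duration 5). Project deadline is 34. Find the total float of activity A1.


Forward pass: ES(A1) = sum of predecessors on chain A = 0
EF = ES + duration = 0 + 7 = 7
Backward pass: LF(M) = deadline = 34; LS(M) = 34 - 5 = 29
LF(A1) = LS(M) - sum(successors on chain A) = 29 - 7 = 22
LS = LF - duration = 22 - 7 = 15
Total float = LS - ES = 15 - 0 = 15

15


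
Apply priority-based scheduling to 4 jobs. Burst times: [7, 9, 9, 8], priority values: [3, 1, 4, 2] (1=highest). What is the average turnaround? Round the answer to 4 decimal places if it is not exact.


Sort by priority (ascending = highest first):
Order: [(1, 9), (2, 8), (3, 7), (4, 9)]
Completion times:
  Priority 1, burst=9, C=9
  Priority 2, burst=8, C=17
  Priority 3, burst=7, C=24
  Priority 4, burst=9, C=33
Average turnaround = 83/4 = 20.75

20.75


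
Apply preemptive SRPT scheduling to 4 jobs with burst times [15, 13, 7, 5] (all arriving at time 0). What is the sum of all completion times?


Since all jobs arrive at t=0, SRPT equals SPT ordering.
SPT order: [5, 7, 13, 15]
Completion times:
  Job 1: p=5, C=5
  Job 2: p=7, C=12
  Job 3: p=13, C=25
  Job 4: p=15, C=40
Total completion time = 5 + 12 + 25 + 40 = 82

82


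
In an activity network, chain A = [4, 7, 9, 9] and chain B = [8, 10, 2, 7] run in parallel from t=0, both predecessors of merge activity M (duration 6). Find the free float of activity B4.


ES(B4) = sum of predecessors on chain B = 20
EF(B4) = ES + duration = 20 + 7 = 27
Successor of B4 is M. ES(M) = max(sum(A), sum(B)) = max(29, 27) = 29
Free float = ES(successor) - EF(current) = 29 - 27 = 2

2


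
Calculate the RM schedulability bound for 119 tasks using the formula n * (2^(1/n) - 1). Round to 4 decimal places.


Compute 2^(1/119) = 1.0058417632
Subtract 1: 1.0058417632 - 1 = 0.0058417632
Multiply by n: 119 * 0.0058417632 = 0.6951698208
Round to 4 dp: 0.6952

0.6952


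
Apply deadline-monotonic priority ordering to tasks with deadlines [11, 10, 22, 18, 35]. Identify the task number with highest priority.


Sort tasks by relative deadline (ascending):
  Task 2: deadline = 10
  Task 1: deadline = 11
  Task 4: deadline = 18
  Task 3: deadline = 22
  Task 5: deadline = 35
Priority order (highest first): [2, 1, 4, 3, 5]
Highest priority task = 2

2


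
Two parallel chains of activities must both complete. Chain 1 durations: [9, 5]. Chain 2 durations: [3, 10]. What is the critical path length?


Path A total = 9 + 5 = 14
Path B total = 3 + 10 = 13
Critical path = longest path = max(14, 13) = 14

14


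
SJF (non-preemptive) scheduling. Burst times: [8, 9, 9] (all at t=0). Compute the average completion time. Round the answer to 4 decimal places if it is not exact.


SJF order (ascending): [8, 9, 9]
Completion times:
  Job 1: burst=8, C=8
  Job 2: burst=9, C=17
  Job 3: burst=9, C=26
Average completion = 51/3 = 17.0

17.0


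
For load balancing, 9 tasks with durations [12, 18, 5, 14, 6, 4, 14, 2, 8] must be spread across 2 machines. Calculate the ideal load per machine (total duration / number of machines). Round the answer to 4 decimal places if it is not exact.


Total processing time = 12 + 18 + 5 + 14 + 6 + 4 + 14 + 2 + 8 = 83
Number of machines = 2
Ideal balanced load = 83 / 2 = 41.5

41.5


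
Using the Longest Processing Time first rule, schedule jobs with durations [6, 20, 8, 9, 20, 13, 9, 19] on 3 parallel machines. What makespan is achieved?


Sort jobs in decreasing order (LPT): [20, 20, 19, 13, 9, 9, 8, 6]
Assign each job to the least loaded machine:
  Machine 1: jobs [20, 9, 8], load = 37
  Machine 2: jobs [20, 9, 6], load = 35
  Machine 3: jobs [19, 13], load = 32
Makespan = max load = 37

37


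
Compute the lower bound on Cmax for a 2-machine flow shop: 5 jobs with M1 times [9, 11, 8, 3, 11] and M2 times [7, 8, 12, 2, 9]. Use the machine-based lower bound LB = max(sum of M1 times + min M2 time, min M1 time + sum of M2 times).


LB1 = sum(M1 times) + min(M2 times) = 42 + 2 = 44
LB2 = min(M1 times) + sum(M2 times) = 3 + 38 = 41
Lower bound = max(LB1, LB2) = max(44, 41) = 44

44


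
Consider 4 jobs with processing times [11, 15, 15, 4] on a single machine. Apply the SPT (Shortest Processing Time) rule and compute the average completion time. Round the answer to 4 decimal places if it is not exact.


Sort jobs by processing time (SPT order): [4, 11, 15, 15]
Compute completion times sequentially:
  Job 1: processing = 4, completes at 4
  Job 2: processing = 11, completes at 15
  Job 3: processing = 15, completes at 30
  Job 4: processing = 15, completes at 45
Sum of completion times = 94
Average completion time = 94/4 = 23.5

23.5


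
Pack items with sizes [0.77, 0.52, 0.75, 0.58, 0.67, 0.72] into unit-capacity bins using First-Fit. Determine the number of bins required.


Place items sequentially using First-Fit:
  Item 0.77 -> new Bin 1
  Item 0.52 -> new Bin 2
  Item 0.75 -> new Bin 3
  Item 0.58 -> new Bin 4
  Item 0.67 -> new Bin 5
  Item 0.72 -> new Bin 6
Total bins used = 6

6


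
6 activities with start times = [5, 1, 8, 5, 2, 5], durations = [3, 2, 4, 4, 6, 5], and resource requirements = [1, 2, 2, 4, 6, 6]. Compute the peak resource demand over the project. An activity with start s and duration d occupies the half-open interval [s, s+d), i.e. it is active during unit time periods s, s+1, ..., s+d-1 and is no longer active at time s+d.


Each activity i is active on [start_i, start_i + duration_i).
Compute total resource usage per time slot:
  t=0: active resources = [], total = 0
  t=1: active resources = [2], total = 2
  t=2: active resources = [2, 6], total = 8
  t=3: active resources = [6], total = 6
  t=4: active resources = [6], total = 6
  t=5: active resources = [1, 4, 6, 6], total = 17
  t=6: active resources = [1, 4, 6, 6], total = 17
  t=7: active resources = [1, 4, 6, 6], total = 17
  t=8: active resources = [2, 4, 6], total = 12
  t=9: active resources = [2, 6], total = 8
  t=10: active resources = [2], total = 2
  t=11: active resources = [2], total = 2
Peak resource demand = 17

17


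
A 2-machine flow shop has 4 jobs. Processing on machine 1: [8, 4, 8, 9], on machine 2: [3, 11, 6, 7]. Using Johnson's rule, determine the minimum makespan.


Apply Johnson's rule:
  Group 1 (a <= b): [(2, 4, 11)]
  Group 2 (a > b): [(4, 9, 7), (3, 8, 6), (1, 8, 3)]
Optimal job order: [2, 4, 3, 1]
Schedule:
  Job 2: M1 done at 4, M2 done at 15
  Job 4: M1 done at 13, M2 done at 22
  Job 3: M1 done at 21, M2 done at 28
  Job 1: M1 done at 29, M2 done at 32
Makespan = 32

32


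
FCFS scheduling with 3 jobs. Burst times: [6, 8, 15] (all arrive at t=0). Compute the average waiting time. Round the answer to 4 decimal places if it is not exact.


FCFS order (as given): [6, 8, 15]
Waiting times:
  Job 1: wait = 0
  Job 2: wait = 6
  Job 3: wait = 14
Sum of waiting times = 20
Average waiting time = 20/3 = 6.6667

6.6667


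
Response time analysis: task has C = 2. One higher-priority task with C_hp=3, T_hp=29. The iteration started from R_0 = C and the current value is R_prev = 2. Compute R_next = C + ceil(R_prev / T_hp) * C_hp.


R_next = C + ceil(R_prev / T_hp) * C_hp
ceil(2 / 29) = ceil(0.069) = 1
Interference = 1 * 3 = 3
R_next = 2 + 3 = 5

5


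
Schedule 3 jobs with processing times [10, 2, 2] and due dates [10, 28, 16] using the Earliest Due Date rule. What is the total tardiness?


Sort by due date (EDD order): [(10, 10), (2, 16), (2, 28)]
Compute completion times and tardiness:
  Job 1: p=10, d=10, C=10, tardiness=max(0,10-10)=0
  Job 2: p=2, d=16, C=12, tardiness=max(0,12-16)=0
  Job 3: p=2, d=28, C=14, tardiness=max(0,14-28)=0
Total tardiness = 0

0


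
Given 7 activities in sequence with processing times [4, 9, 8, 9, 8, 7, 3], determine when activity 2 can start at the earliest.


Activity 2 starts after activities 1 through 1 complete.
Predecessor durations: [4]
ES = 4 = 4

4


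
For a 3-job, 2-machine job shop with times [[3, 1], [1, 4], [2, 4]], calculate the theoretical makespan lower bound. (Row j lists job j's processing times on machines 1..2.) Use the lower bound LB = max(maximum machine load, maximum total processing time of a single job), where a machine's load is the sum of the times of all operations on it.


Machine loads:
  Machine 1: 3 + 1 + 2 = 6
  Machine 2: 1 + 4 + 4 = 9
Max machine load = 9
Job totals:
  Job 1: 4
  Job 2: 5
  Job 3: 6
Max job total = 6
Lower bound = max(9, 6) = 9

9


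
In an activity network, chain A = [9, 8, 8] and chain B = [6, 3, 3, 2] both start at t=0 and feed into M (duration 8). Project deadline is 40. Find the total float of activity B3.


Forward pass: ES(B3) = sum of predecessors on chain B = 9
EF = ES + duration = 9 + 3 = 12
Backward pass: LF(M) = deadline = 40; LS(M) = 40 - 8 = 32
LF(B3) = LS(M) - sum(successors on chain B) = 32 - 2 = 30
LS = LF - duration = 30 - 3 = 27
Total float = LS - ES = 27 - 9 = 18

18


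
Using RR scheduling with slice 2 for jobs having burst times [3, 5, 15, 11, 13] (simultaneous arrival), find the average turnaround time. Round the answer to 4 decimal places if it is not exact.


Time quantum = 2
Execution trace:
  J1 runs 2 units, time = 2
  J2 runs 2 units, time = 4
  J3 runs 2 units, time = 6
  J4 runs 2 units, time = 8
  J5 runs 2 units, time = 10
  J1 runs 1 units, time = 11
  J2 runs 2 units, time = 13
  J3 runs 2 units, time = 15
  J4 runs 2 units, time = 17
  J5 runs 2 units, time = 19
  J2 runs 1 units, time = 20
  J3 runs 2 units, time = 22
  J4 runs 2 units, time = 24
  J5 runs 2 units, time = 26
  J3 runs 2 units, time = 28
  J4 runs 2 units, time = 30
  J5 runs 2 units, time = 32
  J3 runs 2 units, time = 34
  J4 runs 2 units, time = 36
  J5 runs 2 units, time = 38
  J3 runs 2 units, time = 40
  J4 runs 1 units, time = 41
  J5 runs 2 units, time = 43
  J3 runs 2 units, time = 45
  J5 runs 1 units, time = 46
  J3 runs 1 units, time = 47
Finish times: [11, 20, 47, 41, 46]
Average turnaround = 165/5 = 33.0

33.0


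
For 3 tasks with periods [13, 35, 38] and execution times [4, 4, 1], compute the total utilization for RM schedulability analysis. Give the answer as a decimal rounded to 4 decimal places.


Compute individual utilizations (exact fractions):
  Task 1: C/T = 4/13 (approx. 0.3077)
  Task 2: C/T = 4/35 (approx. 0.1143)
  Task 3: C/T = 1/38 (approx. 0.0263)
Total utilization U = 4/13 + 4/35 + 1/38 = 7751/17290
Rounded to 4 decimal places: U = 0.4483
RM (Liu & Layland) bound for 3 tasks = 0.779763; compare with U = 7751/17290 (approx. 0.448294)
U <= bound, so schedulable by RM sufficient condition.

0.4483


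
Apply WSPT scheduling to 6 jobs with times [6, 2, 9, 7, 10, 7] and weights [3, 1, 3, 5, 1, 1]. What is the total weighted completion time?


Compute p/w ratios and sort ascending (WSPT): [(7, 5), (6, 3), (2, 1), (9, 3), (7, 1), (10, 1)]
Compute weighted completion times:
  Job (p=7,w=5): C=7, w*C=5*7=35
  Job (p=6,w=3): C=13, w*C=3*13=39
  Job (p=2,w=1): C=15, w*C=1*15=15
  Job (p=9,w=3): C=24, w*C=3*24=72
  Job (p=7,w=1): C=31, w*C=1*31=31
  Job (p=10,w=1): C=41, w*C=1*41=41
Total weighted completion time = 233

233


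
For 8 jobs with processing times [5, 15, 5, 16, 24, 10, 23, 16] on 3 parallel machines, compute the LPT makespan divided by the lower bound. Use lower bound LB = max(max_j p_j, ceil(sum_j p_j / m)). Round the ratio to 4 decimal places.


LPT order: [24, 23, 16, 16, 15, 10, 5, 5]
Machine loads after assignment: [39, 38, 37]
LPT makespan = 39
Lower bound = max(max_job, ceil(total/3)) = max(24, 38) = 38
Ratio = 39 / 38 = 1.0263

1.0263


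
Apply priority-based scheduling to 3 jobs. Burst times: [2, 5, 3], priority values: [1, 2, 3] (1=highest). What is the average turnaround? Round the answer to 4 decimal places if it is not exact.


Sort by priority (ascending = highest first):
Order: [(1, 2), (2, 5), (3, 3)]
Completion times:
  Priority 1, burst=2, C=2
  Priority 2, burst=5, C=7
  Priority 3, burst=3, C=10
Average turnaround = 19/3 = 6.3333

6.3333


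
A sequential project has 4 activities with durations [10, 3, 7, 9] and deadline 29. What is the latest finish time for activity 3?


LF(activity 3) = deadline - sum of successor durations
Successors: activities 4 through 4 with durations [9]
Sum of successor durations = 9
LF = 29 - 9 = 20

20
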